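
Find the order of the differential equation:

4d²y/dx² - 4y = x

The order is 2 (highest derivative is of order 2).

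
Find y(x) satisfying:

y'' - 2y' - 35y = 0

Characteristic equation: r² - 2r - 35 = 0
Roots: r = 7, -5 (distinct real)
General solution: y = C₁e^(7x) + C₂e^(-5x)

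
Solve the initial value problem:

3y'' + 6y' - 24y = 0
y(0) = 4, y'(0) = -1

General solution: y = C₁e^(2x) + C₂e^(-4x)
Applying ICs: C₁ = 5/2, C₂ = 3/2
Particular solution: y = (5/2)e^(2x) + (3/2)e^(-4x)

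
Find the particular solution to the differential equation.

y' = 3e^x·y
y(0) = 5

General solution: y = Ce^(3e^x)
Applying IC y(0) = 5:
Particular solution: y = 5e^(3(e^x - 1))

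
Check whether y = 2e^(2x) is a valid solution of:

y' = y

Verification:
y = 2e^(2x)
y' = 4e^(2x)
But y = 2e^(2x)
y' ≠ y — the derivative does not match

No, it is not a solution.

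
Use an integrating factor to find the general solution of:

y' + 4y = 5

Using integrating factor method:

General solution: y = 5/4 + Ce^(-4x)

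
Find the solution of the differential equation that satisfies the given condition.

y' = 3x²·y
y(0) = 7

General solution: y = Ce^(x³)
Applying IC y(0) = 7:
Particular solution: y = 7e^(x³)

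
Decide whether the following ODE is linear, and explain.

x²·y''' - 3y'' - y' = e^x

Linear (y and its derivatives appear to the first power only, no products of y terms)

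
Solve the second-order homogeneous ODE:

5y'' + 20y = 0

Characteristic equation: 5r² + 20 = 0
Divide by 5: r² + 4 = 0
Roots: r = ±2i (complex conjugates)
General solution: y = C₁cos(2x) + C₂sin(2x)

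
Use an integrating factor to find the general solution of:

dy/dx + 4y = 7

Using integrating factor method:

General solution: y = 7/4 + Ce^(-4x)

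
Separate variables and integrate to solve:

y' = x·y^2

Separating variables and integrating:
-1/y = x^2/2 + C

General solution: y^-1 = (-1/2)x^2 + C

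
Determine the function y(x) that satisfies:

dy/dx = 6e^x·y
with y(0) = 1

General solution: y = Ce^(6e^x)
Applying IC y(0) = 1:
Particular solution: y = e^(6(e^x - 1))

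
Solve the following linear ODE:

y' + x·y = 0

Using integrating factor method:

General solution: y = Ce^(-x^2/2)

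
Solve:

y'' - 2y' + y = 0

Characteristic equation: r² - 2r + 1 = 0
Factored: (r - 1)² = 0
Repeated root: r = 1
General solution: y = (C₁ + C₂x)e^x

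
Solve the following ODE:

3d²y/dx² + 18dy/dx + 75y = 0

Characteristic equation: 3r² + 18r + 75 = 0
Divide by 3: r² + 6r + 25 = 0
Roots: r = -3 ± 4i (complex conjugates)
General solution: y = e^(-3x)(C₁cos(4x) + C₂sin(4x))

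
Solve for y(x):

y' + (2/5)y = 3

Using integrating factor method:

General solution: y = 15/2 + Ce^(-2x/5)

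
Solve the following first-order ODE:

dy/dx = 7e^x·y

Separating variables and integrating:
ln|y| = 7e^x + C

General solution: y = Ce^(7e^x)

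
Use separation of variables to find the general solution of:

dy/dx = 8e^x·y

Separating variables and integrating:
ln|y| = 8e^x + C

General solution: y = Ce^(8e^x)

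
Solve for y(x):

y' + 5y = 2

Using integrating factor method:

General solution: y = 2/5 + Ce^(-5x)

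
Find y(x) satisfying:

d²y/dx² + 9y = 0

Characteristic equation: r² + 9 = 0
Roots: r = ±3i (complex conjugates)
General solution: y = C₁cos(3x) + C₂sin(3x)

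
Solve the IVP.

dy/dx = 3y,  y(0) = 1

General solution: y = Ce^(3x)
Applying IC y(0) = 1:
Particular solution: y = e^(3x)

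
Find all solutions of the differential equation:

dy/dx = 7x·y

Separating variables and integrating:
ln|y| = 7x^2/2 + C

General solution: y = Ce^(7x^2/2)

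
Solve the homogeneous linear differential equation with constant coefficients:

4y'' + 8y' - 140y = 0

Characteristic equation: 4r² + 8r - 140 = 0
Divide by 4: r² + 2r - 35 = 0
Roots: r = 5, -7 (distinct real)
General solution: y = C₁e^(5x) + C₂e^(-7x)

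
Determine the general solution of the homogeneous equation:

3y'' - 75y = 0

Characteristic equation: 3r² - 75 = 0
Divide by 3: r² - 25 = 0
Roots: r = 5, -5 (distinct real)
General solution: y = C₁e^(5x) + C₂e^(-5x)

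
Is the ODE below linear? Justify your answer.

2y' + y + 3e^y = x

No. Nonlinear (e^y is nonlinear in y)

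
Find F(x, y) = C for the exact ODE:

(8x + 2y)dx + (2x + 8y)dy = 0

Verify exactness: ∂M/∂y = ∂N/∂x ✓
Find F(x,y) such that ∂F/∂x = M, ∂F/∂y = N
Solution: 4x² + 2xy + 4y² = C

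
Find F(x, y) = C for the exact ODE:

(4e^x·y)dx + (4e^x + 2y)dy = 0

Verify exactness: ∂M/∂y = ∂N/∂x ✓
Find F(x,y) such that ∂F/∂x = M, ∂F/∂y = N
Solution: 4e^x·y + y² = C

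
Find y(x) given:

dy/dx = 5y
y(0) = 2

General solution: y = Ce^(5x)
Applying IC y(0) = 2:
Particular solution: y = 2e^(5x)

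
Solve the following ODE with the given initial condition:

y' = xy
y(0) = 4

General solution: y = Ce^(x²/2)
Applying IC y(0) = 4:
Particular solution: y = 4e^(x²/2)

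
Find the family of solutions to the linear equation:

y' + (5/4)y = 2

Using integrating factor method:

General solution: y = 8/5 + Ce^(-5x/4)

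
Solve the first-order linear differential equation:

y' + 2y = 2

Using integrating factor method:

General solution: y = 1 + Ce^(-2x)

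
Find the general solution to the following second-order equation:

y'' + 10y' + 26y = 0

Characteristic equation: r² + 10r + 26 = 0
Roots: r = -5 ± i (complex conjugates)
General solution: y = e^(-5x)(C₁cos(x) + C₂sin(x))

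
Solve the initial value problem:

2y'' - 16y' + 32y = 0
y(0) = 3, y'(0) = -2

General solution: y = (C₁ + C₂x)e^(4x)
Repeated root r = 4
Applying ICs: C₁ = 3, C₂ = -14
Particular solution: y = (3 - 14x)e^(4x)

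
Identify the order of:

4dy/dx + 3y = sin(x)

The order is 1 (highest derivative is of order 1).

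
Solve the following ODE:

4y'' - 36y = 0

Characteristic equation: 4r² - 36 = 0
Divide by 4: r² - 9 = 0
Roots: r = 3, -3 (distinct real)
General solution: y = C₁e^(3x) + C₂e^(-3x)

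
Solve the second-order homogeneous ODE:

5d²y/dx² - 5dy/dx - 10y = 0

Characteristic equation: 5r² - 5r - 10 = 0
Divide by 5: r² - r - 2 = 0
Roots: r = 2, -1 (distinct real)
General solution: y = C₁e^(2x) + C₂e^(-x)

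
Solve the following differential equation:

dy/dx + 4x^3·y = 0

Using integrating factor method:

General solution: y = Ce^(-x^4)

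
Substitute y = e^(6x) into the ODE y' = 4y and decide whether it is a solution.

Verification:
y = e^(6x)
y' = 6e^(6x)
But 4y = 4e^(6x)
y' ≠ 4y — the derivative does not match

No, it is not a solution.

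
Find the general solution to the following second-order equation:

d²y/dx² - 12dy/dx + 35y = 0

Characteristic equation: r² - 12r + 35 = 0
Roots: r = 5, 7 (distinct real)
General solution: y = C₁e^(5x) + C₂e^(7x)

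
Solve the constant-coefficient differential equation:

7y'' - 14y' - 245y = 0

Characteristic equation: 7r² - 14r - 245 = 0
Divide by 7: r² - 2r - 35 = 0
Roots: r = 7, -5 (distinct real)
General solution: y = C₁e^(7x) + C₂e^(-5x)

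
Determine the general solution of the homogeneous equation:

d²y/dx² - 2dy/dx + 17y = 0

Characteristic equation: r² - 2r + 17 = 0
Roots: r = 1 ± 4i (complex conjugates)
General solution: y = e^x(C₁cos(4x) + C₂sin(4x))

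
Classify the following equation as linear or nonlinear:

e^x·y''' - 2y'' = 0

Linear (y and its derivatives appear to the first power only, no products of y terms)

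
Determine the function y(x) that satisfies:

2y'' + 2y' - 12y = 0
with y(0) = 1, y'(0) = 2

General solution: y = C₁e^(2x) + C₂e^(-3x)
Applying ICs: C₁ = 1, C₂ = 0
Particular solution: y = e^(2x)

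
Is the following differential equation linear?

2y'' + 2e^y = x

No. Nonlinear (e^y is nonlinear in y)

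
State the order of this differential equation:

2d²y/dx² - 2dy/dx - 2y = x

The order is 2 (highest derivative is of order 2).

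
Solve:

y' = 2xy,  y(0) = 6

General solution: y = Ce^(x²)
Applying IC y(0) = 6:
Particular solution: y = 6e^(x²)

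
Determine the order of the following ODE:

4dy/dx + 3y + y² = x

The order is 1 (highest derivative is of order 1).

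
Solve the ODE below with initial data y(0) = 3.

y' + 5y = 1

General solution: y = 1/5 + Ce^(-5x)
Applying y(0) = 3: C = 3 - 1/5 = 14/5
Particular solution: y = 1/5 + (14/5)e^(-5x)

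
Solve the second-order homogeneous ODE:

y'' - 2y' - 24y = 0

Characteristic equation: r² - 2r - 24 = 0
Roots: r = 6, -4 (distinct real)
General solution: y = C₁e^(6x) + C₂e^(-4x)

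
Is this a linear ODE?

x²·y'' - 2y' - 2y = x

Yes. Linear (y and its derivatives appear to the first power only, no products of y terms)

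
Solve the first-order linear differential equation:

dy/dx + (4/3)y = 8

Using integrating factor method:

General solution: y = 6 + Ce^(-4x/3)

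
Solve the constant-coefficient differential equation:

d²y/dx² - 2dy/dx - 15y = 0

Characteristic equation: r² - 2r - 15 = 0
Roots: r = 5, -3 (distinct real)
General solution: y = C₁e^(5x) + C₂e^(-3x)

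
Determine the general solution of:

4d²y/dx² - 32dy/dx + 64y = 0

Characteristic equation: 4r² - 32r + 64 = 0
Divide by 4: r² - 8r + 16 = 0
Factored: (r - 4)² = 0
Repeated root: r = 4
General solution: y = (C₁ + C₂x)e^(4x)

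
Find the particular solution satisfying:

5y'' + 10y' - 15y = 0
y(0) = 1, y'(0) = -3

General solution: y = C₁e^x + C₂e^(-3x)
Applying ICs: C₁ = 0, C₂ = 1
Particular solution: y = e^(-3x)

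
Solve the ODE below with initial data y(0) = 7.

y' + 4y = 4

General solution: y = 1 + Ce^(-4x)
Applying y(0) = 7: C = 7 - 1 = 6
Particular solution: y = 1 + 6e^(-4x)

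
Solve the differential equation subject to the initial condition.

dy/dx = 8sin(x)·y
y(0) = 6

General solution: y = Ce^(-8cos(x))
Applying IC y(0) = 6:
Particular solution: y = 6e^(8(1-cos(x)))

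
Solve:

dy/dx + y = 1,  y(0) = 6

General solution: y = 1 + Ce^(-x)
Applying y(0) = 6: C = 6 - 1 = 5
Particular solution: y = 1 + 5e^(-x)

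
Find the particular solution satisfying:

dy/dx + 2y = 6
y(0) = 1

General solution: y = 3 + Ce^(-2x)
Applying y(0) = 1: C = 1 - 3 = -2
Particular solution: y = 3 - 2e^(-2x)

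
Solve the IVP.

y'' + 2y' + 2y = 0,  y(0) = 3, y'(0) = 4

General solution: y = e^(-x)(C₁cos(x) + C₂sin(x))
Complex roots r = -1 ± i
Applying ICs: C₁ = 3, C₂ = 7
Particular solution: y = e^(-x)(3cos(x) + 7sin(x))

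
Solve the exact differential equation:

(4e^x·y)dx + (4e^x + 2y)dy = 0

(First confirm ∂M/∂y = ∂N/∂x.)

Verify exactness: ∂M/∂y = ∂N/∂x ✓
Find F(x,y) such that ∂F/∂x = M, ∂F/∂y = N
Solution: 4e^x·y + y² = C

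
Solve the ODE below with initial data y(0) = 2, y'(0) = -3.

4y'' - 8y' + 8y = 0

General solution: y = e^x(C₁cos(x) + C₂sin(x))
Complex roots r = 1 ± i
Applying ICs: C₁ = 2, C₂ = -5
Particular solution: y = e^x(2cos(x) - 5sin(x))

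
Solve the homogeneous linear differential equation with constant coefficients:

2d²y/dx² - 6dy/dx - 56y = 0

Characteristic equation: 2r² - 6r - 56 = 0
Divide by 2: r² - 3r - 28 = 0
Roots: r = 7, -4 (distinct real)
General solution: y = C₁e^(7x) + C₂e^(-4x)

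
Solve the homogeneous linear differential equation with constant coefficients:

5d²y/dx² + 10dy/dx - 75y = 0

Characteristic equation: 5r² + 10r - 75 = 0
Divide by 5: r² + 2r - 15 = 0
Roots: r = 3, -5 (distinct real)
General solution: y = C₁e^(3x) + C₂e^(-5x)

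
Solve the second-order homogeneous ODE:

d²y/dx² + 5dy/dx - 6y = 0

Characteristic equation: r² + 5r - 6 = 0
Roots: r = 1, -6 (distinct real)
General solution: y = C₁e^x + C₂e^(-6x)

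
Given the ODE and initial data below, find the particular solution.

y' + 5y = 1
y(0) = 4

General solution: y = 1/5 + Ce^(-5x)
Applying y(0) = 4: C = 4 - 1/5 = 19/5
Particular solution: y = 1/5 + (19/5)e^(-5x)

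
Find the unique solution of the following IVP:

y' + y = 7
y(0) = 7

General solution: y = 7 + Ce^(-x)
Applying y(0) = 7: C = 7 - 7 = 0
Particular solution: y = 7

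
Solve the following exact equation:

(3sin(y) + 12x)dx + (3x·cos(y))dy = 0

Verify exactness: ∂M/∂y = ∂N/∂x ✓
Find F(x,y) such that ∂F/∂x = M, ∂F/∂y = N
Solution: 3x·sin(y) + 6x² = C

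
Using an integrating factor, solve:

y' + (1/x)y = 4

Using integrating factor method:

General solution: y = 2x + C/x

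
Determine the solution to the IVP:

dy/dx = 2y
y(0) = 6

General solution: y = Ce^(2x)
Applying IC y(0) = 6:
Particular solution: y = 6e^(2x)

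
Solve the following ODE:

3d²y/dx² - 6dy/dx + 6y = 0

Characteristic equation: 3r² - 6r + 6 = 0
Divide by 3: r² - 2r + 2 = 0
Roots: r = 1 ± i (complex conjugates)
General solution: y = e^x(C₁cos(x) + C₂sin(x))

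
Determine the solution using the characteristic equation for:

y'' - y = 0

Characteristic equation: r² - 1 = 0
Roots: r = 1, -1 (distinct real)
General solution: y = C₁e^x + C₂e^(-x)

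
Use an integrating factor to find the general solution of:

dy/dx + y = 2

Using integrating factor method:

General solution: y = 2 + Ce^(-x)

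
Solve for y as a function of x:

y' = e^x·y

Separating variables and integrating:
ln|y| = e^x + C

General solution: y = Ce^(e^x)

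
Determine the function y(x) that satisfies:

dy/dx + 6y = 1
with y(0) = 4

General solution: y = 1/6 + Ce^(-6x)
Applying y(0) = 4: C = 4 - 1/6 = 23/6
Particular solution: y = 1/6 + (23/6)e^(-6x)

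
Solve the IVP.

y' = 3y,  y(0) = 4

General solution: y = Ce^(3x)
Applying IC y(0) = 4:
Particular solution: y = 4e^(3x)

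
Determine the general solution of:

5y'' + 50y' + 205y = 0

Characteristic equation: 5r² + 50r + 205 = 0
Divide by 5: r² + 10r + 41 = 0
Roots: r = -5 ± 4i (complex conjugates)
General solution: y = e^(-5x)(C₁cos(4x) + C₂sin(4x))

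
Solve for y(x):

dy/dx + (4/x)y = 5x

Using integrating factor method:

General solution: y = (5/6)x^2 + Cx^(-4)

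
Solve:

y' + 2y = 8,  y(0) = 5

General solution: y = 4 + Ce^(-2x)
Applying y(0) = 5: C = 5 - 4 = 1
Particular solution: y = 4 + e^(-2x)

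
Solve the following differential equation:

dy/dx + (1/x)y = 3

Using integrating factor method:

General solution: y = (3/2)x + C/x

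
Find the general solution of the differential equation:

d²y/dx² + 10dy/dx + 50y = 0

Characteristic equation: r² + 10r + 50 = 0
Roots: r = -5 ± 5i (complex conjugates)
General solution: y = e^(-5x)(C₁cos(5x) + C₂sin(5x))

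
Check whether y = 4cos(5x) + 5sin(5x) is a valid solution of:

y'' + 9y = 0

Verification:
y'' = -100cos(5x) - 125sin(5x)
y'' + 9y ≠ 0 (frequency mismatch: got 25 instead of 9)

No, it is not a solution.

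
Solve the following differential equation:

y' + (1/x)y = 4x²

Using integrating factor method:

General solution: y = x^3 + C/x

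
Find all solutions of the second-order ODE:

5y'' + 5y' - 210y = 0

Characteristic equation: 5r² + 5r - 210 = 0
Divide by 5: r² + r - 42 = 0
Roots: r = 6, -7 (distinct real)
General solution: y = C₁e^(6x) + C₂e^(-7x)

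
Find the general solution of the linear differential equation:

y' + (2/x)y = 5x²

Using integrating factor method:

General solution: y = x^3 + Cx^(-2)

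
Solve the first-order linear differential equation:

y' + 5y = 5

Using integrating factor method:

General solution: y = 1 + Ce^(-5x)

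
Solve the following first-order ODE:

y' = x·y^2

Separating variables and integrating:
-1/y = x^2/2 + C

General solution: y^-1 = (-1/2)x^2 + C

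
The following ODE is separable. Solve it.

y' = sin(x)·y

Separating variables and integrating:
ln|y| = -cos(x) + C

General solution: y = Ce^(-cos(x))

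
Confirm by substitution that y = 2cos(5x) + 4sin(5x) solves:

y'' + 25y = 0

Verification:
y'' = -50cos(5x) - 100sin(5x)
y'' + 25y = 0 ✓

Yes, it is a solution.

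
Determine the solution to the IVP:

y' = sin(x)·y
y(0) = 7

General solution: y = Ce^(-cos(x))
Applying IC y(0) = 7:
Particular solution: y = 7e^(1-cos(x))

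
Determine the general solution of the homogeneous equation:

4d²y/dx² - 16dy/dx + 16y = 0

Characteristic equation: 4r² - 16r + 16 = 0
Divide by 4: r² - 4r + 4 = 0
Factored: (r - 2)² = 0
Repeated root: r = 2
General solution: y = (C₁ + C₂x)e^(2x)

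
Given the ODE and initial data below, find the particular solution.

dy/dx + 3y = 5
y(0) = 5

General solution: y = 5/3 + Ce^(-3x)
Applying y(0) = 5: C = 5 - 5/3 = 10/3
Particular solution: y = 5/3 + (10/3)e^(-3x)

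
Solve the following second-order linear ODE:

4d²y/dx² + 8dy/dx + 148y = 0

Characteristic equation: 4r² + 8r + 148 = 0
Divide by 4: r² + 2r + 37 = 0
Roots: r = -1 ± 6i (complex conjugates)
General solution: y = e^(-x)(C₁cos(6x) + C₂sin(6x))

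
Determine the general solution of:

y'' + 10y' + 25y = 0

Characteristic equation: r² + 10r + 25 = 0
Factored: (r + 5)² = 0
Repeated root: r = -5
General solution: y = (C₁ + C₂x)e^(-5x)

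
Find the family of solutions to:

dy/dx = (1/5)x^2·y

Separating variables and integrating:
ln|y| = x^3/15 + C

General solution: y = Ce^(x^3/15)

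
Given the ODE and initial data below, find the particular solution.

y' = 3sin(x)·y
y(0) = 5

General solution: y = Ce^(-3cos(x))
Applying IC y(0) = 5:
Particular solution: y = 5e^(3(1-cos(x)))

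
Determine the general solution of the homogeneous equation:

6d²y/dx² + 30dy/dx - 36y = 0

Characteristic equation: 6r² + 30r - 36 = 0
Divide by 6: r² + 5r - 6 = 0
Roots: r = 1, -6 (distinct real)
General solution: y = C₁e^x + C₂e^(-6x)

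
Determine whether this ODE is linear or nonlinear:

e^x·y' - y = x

Linear (y and its derivatives appear to the first power only, no products of y terms)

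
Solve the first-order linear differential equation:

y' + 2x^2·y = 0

Using integrating factor method:

General solution: y = Ce^(-2x^3/3)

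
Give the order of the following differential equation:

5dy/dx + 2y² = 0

The order is 1 (highest derivative is of order 1).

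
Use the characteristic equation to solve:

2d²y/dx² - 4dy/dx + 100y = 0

Characteristic equation: 2r² - 4r + 100 = 0
Divide by 2: r² - 2r + 50 = 0
Roots: r = 1 ± 7i (complex conjugates)
General solution: y = e^x(C₁cos(7x) + C₂sin(7x))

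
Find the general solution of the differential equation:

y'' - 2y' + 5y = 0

Characteristic equation: r² - 2r + 5 = 0
Roots: r = 1 ± 2i (complex conjugates)
General solution: y = e^x(C₁cos(2x) + C₂sin(2x))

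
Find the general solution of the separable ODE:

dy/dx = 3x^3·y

Separating variables and integrating:
ln|y| = 3x^4/4 + C

General solution: y = Ce^(3x^4/4)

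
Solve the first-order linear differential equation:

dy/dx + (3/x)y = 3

Using integrating factor method:

General solution: y = (3/4)x + Cx^(-3)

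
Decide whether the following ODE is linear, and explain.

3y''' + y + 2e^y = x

Nonlinear (e^y is nonlinear in y)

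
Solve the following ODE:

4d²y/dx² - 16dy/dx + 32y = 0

Characteristic equation: 4r² - 16r + 32 = 0
Divide by 4: r² - 4r + 8 = 0
Roots: r = 2 ± 2i (complex conjugates)
General solution: y = e^(2x)(C₁cos(2x) + C₂sin(2x))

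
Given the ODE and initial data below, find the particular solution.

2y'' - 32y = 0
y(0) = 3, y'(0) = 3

General solution: y = C₁e^(4x) + C₂e^(-4x)
Applying ICs: C₁ = 15/8, C₂ = 9/8
Particular solution: y = (15/8)e^(4x) + (9/8)e^(-4x)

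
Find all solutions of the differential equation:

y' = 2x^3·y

Separating variables and integrating:
ln|y| = x^4/2 + C

General solution: y = Ce^(x^4/2)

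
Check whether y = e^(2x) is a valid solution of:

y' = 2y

Verification:
y = e^(2x)
y' = 2e^(2x)
2y = 2e^(2x)
y' = 2y ✓

Yes, it is a solution.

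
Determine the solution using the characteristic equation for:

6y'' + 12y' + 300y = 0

Characteristic equation: 6r² + 12r + 300 = 0
Divide by 6: r² + 2r + 50 = 0
Roots: r = -1 ± 7i (complex conjugates)
General solution: y = e^(-x)(C₁cos(7x) + C₂sin(7x))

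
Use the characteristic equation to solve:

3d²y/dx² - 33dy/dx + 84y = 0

Characteristic equation: 3r² - 33r + 84 = 0
Divide by 3: r² - 11r + 28 = 0
Roots: r = 7, 4 (distinct real)
General solution: y = C₁e^(7x) + C₂e^(4x)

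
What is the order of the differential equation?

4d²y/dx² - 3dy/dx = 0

The order is 2 (highest derivative is of order 2).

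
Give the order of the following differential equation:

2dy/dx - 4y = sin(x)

The order is 1 (highest derivative is of order 1).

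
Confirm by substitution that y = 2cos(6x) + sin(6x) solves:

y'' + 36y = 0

Verification:
y'' = -72cos(6x) - 36sin(6x)
y'' + 36y = 0 ✓

Yes, it is a solution.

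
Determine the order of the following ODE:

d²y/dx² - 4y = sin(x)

The order is 2 (highest derivative is of order 2).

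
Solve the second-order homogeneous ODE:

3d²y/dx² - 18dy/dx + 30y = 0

Characteristic equation: 3r² - 18r + 30 = 0
Divide by 3: r² - 6r + 10 = 0
Roots: r = 3 ± i (complex conjugates)
General solution: y = e^(3x)(C₁cos(x) + C₂sin(x))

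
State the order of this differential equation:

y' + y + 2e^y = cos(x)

The order is 1 (highest derivative is of order 1).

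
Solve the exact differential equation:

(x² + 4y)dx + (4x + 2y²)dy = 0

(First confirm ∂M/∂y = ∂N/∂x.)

Verify exactness: ∂M/∂y = ∂N/∂x ✓
Find F(x,y) such that ∂F/∂x = M, ∂F/∂y = N
Solution: x³/3 + 4xy + 2y³/3 = C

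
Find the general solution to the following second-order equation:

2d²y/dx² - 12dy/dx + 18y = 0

Characteristic equation: 2r² - 12r + 18 = 0
Divide by 2: r² - 6r + 9 = 0
Factored: (r - 3)² = 0
Repeated root: r = 3
General solution: y = (C₁ + C₂x)e^(3x)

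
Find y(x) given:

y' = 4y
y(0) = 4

General solution: y = Ce^(4x)
Applying IC y(0) = 4:
Particular solution: y = 4e^(4x)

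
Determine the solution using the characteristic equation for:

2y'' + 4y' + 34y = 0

Characteristic equation: 2r² + 4r + 34 = 0
Divide by 2: r² + 2r + 17 = 0
Roots: r = -1 ± 4i (complex conjugates)
General solution: y = e^(-x)(C₁cos(4x) + C₂sin(4x))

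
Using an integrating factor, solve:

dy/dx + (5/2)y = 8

Using integrating factor method:

General solution: y = 16/5 + Ce^(-5x/2)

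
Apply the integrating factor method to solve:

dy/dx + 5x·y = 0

Using integrating factor method:

General solution: y = Ce^(-5x^2/2)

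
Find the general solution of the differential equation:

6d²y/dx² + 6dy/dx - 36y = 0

Characteristic equation: 6r² + 6r - 36 = 0
Divide by 6: r² + r - 6 = 0
Roots: r = 2, -3 (distinct real)
General solution: y = C₁e^(2x) + C₂e^(-3x)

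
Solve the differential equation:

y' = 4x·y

Separating variables and integrating:
ln|y| = 2x^2 + C

General solution: y = Ce^(2x^2)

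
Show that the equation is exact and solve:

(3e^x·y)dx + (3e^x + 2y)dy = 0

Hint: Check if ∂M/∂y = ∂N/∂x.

Verify exactness: ∂M/∂y = ∂N/∂x ✓
Find F(x,y) such that ∂F/∂x = M, ∂F/∂y = N
Solution: 3e^x·y + y² = C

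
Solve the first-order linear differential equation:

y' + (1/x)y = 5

Using integrating factor method:

General solution: y = (5/2)x + C/x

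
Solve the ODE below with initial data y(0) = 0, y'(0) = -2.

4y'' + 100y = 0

General solution: y = C₁cos(5x) + C₂sin(5x)
Complex roots r = ±5i
Applying ICs: C₁ = 0, C₂ = -2/5
Particular solution: y = -(2/5)sin(5x)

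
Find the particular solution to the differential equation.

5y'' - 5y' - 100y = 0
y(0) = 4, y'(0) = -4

General solution: y = C₁e^(5x) + C₂e^(-4x)
Applying ICs: C₁ = 4/3, C₂ = 8/3
Particular solution: y = (4/3)e^(5x) + (8/3)e^(-4x)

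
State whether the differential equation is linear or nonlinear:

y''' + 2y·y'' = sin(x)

Nonlinear (y·y'' term)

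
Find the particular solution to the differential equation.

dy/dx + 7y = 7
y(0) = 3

General solution: y = 1 + Ce^(-7x)
Applying y(0) = 3: C = 3 - 1 = 2
Particular solution: y = 1 + 2e^(-7x)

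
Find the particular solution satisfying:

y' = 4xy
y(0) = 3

General solution: y = Ce^(2x²)
Applying IC y(0) = 3:
Particular solution: y = 3e^(2x²)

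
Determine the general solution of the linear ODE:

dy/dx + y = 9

Using integrating factor method:

General solution: y = 9 + Ce^(-x)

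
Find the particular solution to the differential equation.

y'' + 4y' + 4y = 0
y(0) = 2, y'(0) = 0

General solution: y = (C₁ + C₂x)e^(-2x)
Repeated root r = -2
Applying ICs: C₁ = 2, C₂ = 4
Particular solution: y = (2 + 4x)e^(-2x)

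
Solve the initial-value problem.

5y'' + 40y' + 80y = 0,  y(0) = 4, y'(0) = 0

General solution: y = (C₁ + C₂x)e^(-4x)
Repeated root r = -4
Applying ICs: C₁ = 4, C₂ = 16
Particular solution: y = (4 + 16x)e^(-4x)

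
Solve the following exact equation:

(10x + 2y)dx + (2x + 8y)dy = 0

Verify exactness: ∂M/∂y = ∂N/∂x ✓
Find F(x,y) such that ∂F/∂x = M, ∂F/∂y = N
Solution: 5x² + 2xy + 4y² = C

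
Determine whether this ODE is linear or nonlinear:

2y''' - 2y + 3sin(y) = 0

Nonlinear (sin(y) is nonlinear in y)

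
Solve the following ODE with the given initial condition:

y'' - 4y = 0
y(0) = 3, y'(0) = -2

General solution: y = C₁e^(2x) + C₂e^(-2x)
Applying ICs: C₁ = 1, C₂ = 2
Particular solution: y = e^(2x) + 2e^(-2x)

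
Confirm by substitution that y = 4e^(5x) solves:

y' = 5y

Verification:
y = 4e^(5x)
y' = 20e^(5x)
5y = 20e^(5x)
y' = 5y ✓

Yes, it is a solution.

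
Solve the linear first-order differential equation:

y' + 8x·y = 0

Using integrating factor method:

General solution: y = Ce^(-4x^2)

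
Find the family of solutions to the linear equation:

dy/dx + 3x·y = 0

Using integrating factor method:

General solution: y = Ce^(-3x^2/2)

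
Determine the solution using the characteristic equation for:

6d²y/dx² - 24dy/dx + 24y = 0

Characteristic equation: 6r² - 24r + 24 = 0
Divide by 6: r² - 4r + 4 = 0
Factored: (r - 2)² = 0
Repeated root: r = 2
General solution: y = (C₁ + C₂x)e^(2x)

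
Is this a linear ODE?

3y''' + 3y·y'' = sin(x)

No. Nonlinear (y·y'' term)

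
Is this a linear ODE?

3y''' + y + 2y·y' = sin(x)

No. Nonlinear (product y·y')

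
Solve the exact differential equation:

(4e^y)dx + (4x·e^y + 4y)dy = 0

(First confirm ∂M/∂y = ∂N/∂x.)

Verify exactness: ∂M/∂y = ∂N/∂x ✓
Find F(x,y) such that ∂F/∂x = M, ∂F/∂y = N
Solution: 4x·e^y + 2y² = C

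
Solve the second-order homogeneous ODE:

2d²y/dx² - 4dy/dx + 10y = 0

Characteristic equation: 2r² - 4r + 10 = 0
Divide by 2: r² - 2r + 5 = 0
Roots: r = 1 ± 2i (complex conjugates)
General solution: y = e^x(C₁cos(2x) + C₂sin(2x))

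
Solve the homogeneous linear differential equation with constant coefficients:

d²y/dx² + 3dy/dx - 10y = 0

Characteristic equation: r² + 3r - 10 = 0
Roots: r = 2, -5 (distinct real)
General solution: y = C₁e^(2x) + C₂e^(-5x)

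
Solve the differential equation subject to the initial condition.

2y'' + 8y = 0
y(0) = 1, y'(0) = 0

General solution: y = C₁cos(2x) + C₂sin(2x)
Complex roots r = ±2i
Applying ICs: C₁ = 1, C₂ = 0
Particular solution: y = cos(2x)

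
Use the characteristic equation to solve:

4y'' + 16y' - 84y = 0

Characteristic equation: 4r² + 16r - 84 = 0
Divide by 4: r² + 4r - 21 = 0
Roots: r = 3, -7 (distinct real)
General solution: y = C₁e^(3x) + C₂e^(-7x)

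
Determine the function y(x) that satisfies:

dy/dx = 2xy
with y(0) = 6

General solution: y = Ce^(x²)
Applying IC y(0) = 6:
Particular solution: y = 6e^(x²)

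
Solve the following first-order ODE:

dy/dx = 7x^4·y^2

Separating variables and integrating:
-1/y = 7x^5/5 + C

General solution: y^-1 = (-7/5)x^5 + C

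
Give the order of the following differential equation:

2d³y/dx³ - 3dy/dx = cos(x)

The order is 3 (highest derivative is of order 3).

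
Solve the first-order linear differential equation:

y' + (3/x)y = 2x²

Using integrating factor method:

General solution: y = (1/3)x^3 + Cx^(-3)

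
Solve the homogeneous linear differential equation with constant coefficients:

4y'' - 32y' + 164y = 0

Characteristic equation: 4r² - 32r + 164 = 0
Divide by 4: r² - 8r + 41 = 0
Roots: r = 4 ± 5i (complex conjugates)
General solution: y = e^(4x)(C₁cos(5x) + C₂sin(5x))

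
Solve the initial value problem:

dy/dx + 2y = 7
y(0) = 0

General solution: y = 7/2 + Ce^(-2x)
Applying y(0) = 0: C = 0 - 7/2 = -7/2
Particular solution: y = 7/2 - (7/2)e^(-2x)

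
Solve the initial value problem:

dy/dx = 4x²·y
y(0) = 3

General solution: y = Ce^(4x³/3)
Applying IC y(0) = 3:
Particular solution: y = 3e^(4x³/3)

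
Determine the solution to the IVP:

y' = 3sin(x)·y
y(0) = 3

General solution: y = Ce^(-3cos(x))
Applying IC y(0) = 3:
Particular solution: y = 3e^(3(1-cos(x)))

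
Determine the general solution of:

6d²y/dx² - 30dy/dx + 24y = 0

Characteristic equation: 6r² - 30r + 24 = 0
Divide by 6: r² - 5r + 4 = 0
Roots: r = 1, 4 (distinct real)
General solution: y = C₁e^x + C₂e^(4x)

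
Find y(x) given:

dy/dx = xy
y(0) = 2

General solution: y = Ce^(x²/2)
Applying IC y(0) = 2:
Particular solution: y = 2e^(x²/2)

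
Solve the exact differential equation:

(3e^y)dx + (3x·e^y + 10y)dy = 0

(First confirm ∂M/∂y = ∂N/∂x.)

Verify exactness: ∂M/∂y = ∂N/∂x ✓
Find F(x,y) such that ∂F/∂x = M, ∂F/∂y = N
Solution: 3x·e^y + 5y² = C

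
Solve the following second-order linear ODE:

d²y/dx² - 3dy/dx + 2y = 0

Characteristic equation: r² - 3r + 2 = 0
Roots: r = 2, 1 (distinct real)
General solution: y = C₁e^(2x) + C₂e^x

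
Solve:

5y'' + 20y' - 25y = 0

Characteristic equation: 5r² + 20r - 25 = 0
Divide by 5: r² + 4r - 5 = 0
Roots: r = 1, -5 (distinct real)
General solution: y = C₁e^x + C₂e^(-5x)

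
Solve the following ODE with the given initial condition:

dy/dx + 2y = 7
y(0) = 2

General solution: y = 7/2 + Ce^(-2x)
Applying y(0) = 2: C = 2 - 7/2 = -3/2
Particular solution: y = 7/2 - (3/2)e^(-2x)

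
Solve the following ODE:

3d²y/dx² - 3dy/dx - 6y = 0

Characteristic equation: 3r² - 3r - 6 = 0
Divide by 3: r² - r - 2 = 0
Roots: r = 2, -1 (distinct real)
General solution: y = C₁e^(2x) + C₂e^(-x)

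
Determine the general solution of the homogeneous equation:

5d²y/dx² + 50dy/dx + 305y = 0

Characteristic equation: 5r² + 50r + 305 = 0
Divide by 5: r² + 10r + 61 = 0
Roots: r = -5 ± 6i (complex conjugates)
General solution: y = e^(-5x)(C₁cos(6x) + C₂sin(6x))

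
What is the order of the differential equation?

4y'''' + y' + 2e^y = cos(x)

The order is 4 (highest derivative is of order 4).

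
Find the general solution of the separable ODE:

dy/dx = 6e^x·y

Separating variables and integrating:
ln|y| = 6e^x + C

General solution: y = Ce^(6e^x)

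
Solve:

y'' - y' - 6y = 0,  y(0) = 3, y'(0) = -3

General solution: y = C₁e^(3x) + C₂e^(-2x)
Applying ICs: C₁ = 3/5, C₂ = 12/5
Particular solution: y = (3/5)e^(3x) + (12/5)e^(-2x)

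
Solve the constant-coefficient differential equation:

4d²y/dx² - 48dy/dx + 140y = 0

Characteristic equation: 4r² - 48r + 140 = 0
Divide by 4: r² - 12r + 35 = 0
Roots: r = 5, 7 (distinct real)
General solution: y = C₁e^(5x) + C₂e^(7x)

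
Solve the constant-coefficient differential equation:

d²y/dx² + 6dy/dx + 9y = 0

Characteristic equation: r² + 6r + 9 = 0
Factored: (r + 3)² = 0
Repeated root: r = -3
General solution: y = (C₁ + C₂x)e^(-3x)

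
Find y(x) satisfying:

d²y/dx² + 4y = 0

Characteristic equation: r² + 4 = 0
Roots: r = ±2i (complex conjugates)
General solution: y = C₁cos(2x) + C₂sin(2x)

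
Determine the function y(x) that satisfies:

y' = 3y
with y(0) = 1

General solution: y = Ce^(3x)
Applying IC y(0) = 1:
Particular solution: y = e^(3x)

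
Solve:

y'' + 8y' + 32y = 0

Characteristic equation: r² + 8r + 32 = 0
Roots: r = -4 ± 4i (complex conjugates)
General solution: y = e^(-4x)(C₁cos(4x) + C₂sin(4x))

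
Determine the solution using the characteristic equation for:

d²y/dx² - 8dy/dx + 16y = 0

Characteristic equation: r² - 8r + 16 = 0
Factored: (r - 4)² = 0
Repeated root: r = 4
General solution: y = (C₁ + C₂x)e^(4x)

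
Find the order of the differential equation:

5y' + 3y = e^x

The order is 1 (highest derivative is of order 1).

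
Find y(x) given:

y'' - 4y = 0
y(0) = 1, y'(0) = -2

General solution: y = C₁e^(2x) + C₂e^(-2x)
Applying ICs: C₁ = 0, C₂ = 1
Particular solution: y = e^(-2x)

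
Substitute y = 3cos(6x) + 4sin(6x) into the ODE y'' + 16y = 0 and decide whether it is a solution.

Verification:
y'' = -108cos(6x) - 144sin(6x)
y'' + 16y ≠ 0 (frequency mismatch: got 36 instead of 16)

No, it is not a solution.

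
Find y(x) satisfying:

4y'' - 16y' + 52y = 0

Characteristic equation: 4r² - 16r + 52 = 0
Divide by 4: r² - 4r + 13 = 0
Roots: r = 2 ± 3i (complex conjugates)
General solution: y = e^(2x)(C₁cos(3x) + C₂sin(3x))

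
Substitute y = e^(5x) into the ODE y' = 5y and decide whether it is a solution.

Verification:
y = e^(5x)
y' = 5e^(5x)
5y = 5e^(5x)
y' = 5y ✓

Yes, it is a solution.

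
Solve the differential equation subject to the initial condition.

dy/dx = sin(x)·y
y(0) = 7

General solution: y = Ce^(-cos(x))
Applying IC y(0) = 7:
Particular solution: y = 7e^(1-cos(x))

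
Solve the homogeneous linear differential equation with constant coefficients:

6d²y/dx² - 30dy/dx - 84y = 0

Characteristic equation: 6r² - 30r - 84 = 0
Divide by 6: r² - 5r - 14 = 0
Roots: r = 7, -2 (distinct real)
General solution: y = C₁e^(7x) + C₂e^(-2x)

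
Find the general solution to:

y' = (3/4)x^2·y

Separating variables and integrating:
ln|y| = x^3/4 + C

General solution: y = Ce^(x^3/4)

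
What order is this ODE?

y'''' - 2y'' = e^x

The order is 4 (highest derivative is of order 4).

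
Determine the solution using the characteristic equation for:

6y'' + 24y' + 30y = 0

Characteristic equation: 6r² + 24r + 30 = 0
Divide by 6: r² + 4r + 5 = 0
Roots: r = -2 ± i (complex conjugates)
General solution: y = e^(-2x)(C₁cos(x) + C₂sin(x))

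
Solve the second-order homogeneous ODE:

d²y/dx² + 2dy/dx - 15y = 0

Characteristic equation: r² + 2r - 15 = 0
Roots: r = 3, -5 (distinct real)
General solution: y = C₁e^(3x) + C₂e^(-5x)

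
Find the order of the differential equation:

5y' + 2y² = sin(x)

The order is 1 (highest derivative is of order 1).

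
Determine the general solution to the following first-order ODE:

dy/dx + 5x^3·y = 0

Using integrating factor method:

General solution: y = Ce^(-5x^4/4)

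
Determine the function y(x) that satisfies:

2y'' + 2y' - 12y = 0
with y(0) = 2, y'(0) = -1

General solution: y = C₁e^(2x) + C₂e^(-3x)
Applying ICs: C₁ = 1, C₂ = 1
Particular solution: y = e^(2x) + e^(-3x)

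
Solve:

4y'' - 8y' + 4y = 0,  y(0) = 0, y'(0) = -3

General solution: y = (C₁ + C₂x)e^x
Repeated root r = 1
Applying ICs: C₁ = 0, C₂ = -3
Particular solution: y = -3xe^x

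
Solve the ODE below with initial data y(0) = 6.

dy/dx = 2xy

General solution: y = Ce^(x²)
Applying IC y(0) = 6:
Particular solution: y = 6e^(x²)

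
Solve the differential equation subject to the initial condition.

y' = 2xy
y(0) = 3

General solution: y = Ce^(x²)
Applying IC y(0) = 3:
Particular solution: y = 3e^(x²)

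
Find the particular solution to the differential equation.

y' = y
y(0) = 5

General solution: y = Ce^x
Applying IC y(0) = 5:
Particular solution: y = 5e^x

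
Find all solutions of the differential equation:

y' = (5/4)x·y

Separating variables and integrating:
ln|y| = 5x^2/8 + C

General solution: y = Ce^(5x^2/8)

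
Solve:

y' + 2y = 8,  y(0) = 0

General solution: y = 4 + Ce^(-2x)
Applying y(0) = 0: C = 0 - 4 = -4
Particular solution: y = 4 - 4e^(-2x)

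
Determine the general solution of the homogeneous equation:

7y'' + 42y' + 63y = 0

Characteristic equation: 7r² + 42r + 63 = 0
Divide by 7: r² + 6r + 9 = 0
Factored: (r + 3)² = 0
Repeated root: r = -3
General solution: y = (C₁ + C₂x)e^(-3x)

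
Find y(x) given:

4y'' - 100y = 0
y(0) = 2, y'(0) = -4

General solution: y = C₁e^(5x) + C₂e^(-5x)
Applying ICs: C₁ = 3/5, C₂ = 7/5
Particular solution: y = (3/5)e^(5x) + (7/5)e^(-5x)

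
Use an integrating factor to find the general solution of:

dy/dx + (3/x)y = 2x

Using integrating factor method:

General solution: y = (2/5)x^2 + Cx^(-3)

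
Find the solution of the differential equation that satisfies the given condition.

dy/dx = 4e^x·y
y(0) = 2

General solution: y = Ce^(4e^x)
Applying IC y(0) = 2:
Particular solution: y = 2e^(4(e^x - 1))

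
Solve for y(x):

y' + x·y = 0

Using integrating factor method:

General solution: y = Ce^(-x^2/2)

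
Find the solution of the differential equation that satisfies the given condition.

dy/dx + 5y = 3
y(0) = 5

General solution: y = 3/5 + Ce^(-5x)
Applying y(0) = 5: C = 5 - 3/5 = 22/5
Particular solution: y = 3/5 + (22/5)e^(-5x)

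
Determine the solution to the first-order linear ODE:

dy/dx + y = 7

Using integrating factor method:

General solution: y = 7 + Ce^(-x)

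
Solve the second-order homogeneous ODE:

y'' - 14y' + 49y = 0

Characteristic equation: r² - 14r + 49 = 0
Factored: (r - 7)² = 0
Repeated root: r = 7
General solution: y = (C₁ + C₂x)e^(7x)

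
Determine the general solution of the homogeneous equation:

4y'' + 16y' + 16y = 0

Characteristic equation: 4r² + 16r + 16 = 0
Divide by 4: r² + 4r + 4 = 0
Factored: (r + 2)² = 0
Repeated root: r = -2
General solution: y = (C₁ + C₂x)e^(-2x)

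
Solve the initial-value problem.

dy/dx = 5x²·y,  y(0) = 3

General solution: y = Ce^(5x³/3)
Applying IC y(0) = 3:
Particular solution: y = 3e^(5x³/3)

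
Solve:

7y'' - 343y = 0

Characteristic equation: 7r² - 343 = 0
Divide by 7: r² - 49 = 0
Roots: r = 7, -7 (distinct real)
General solution: y = C₁e^(7x) + C₂e^(-7x)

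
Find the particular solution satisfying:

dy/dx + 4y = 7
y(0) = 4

General solution: y = 7/4 + Ce^(-4x)
Applying y(0) = 4: C = 4 - 7/4 = 9/4
Particular solution: y = 7/4 + (9/4)e^(-4x)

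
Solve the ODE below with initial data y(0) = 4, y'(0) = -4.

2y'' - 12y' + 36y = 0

General solution: y = e^(3x)(C₁cos(3x) + C₂sin(3x))
Complex roots r = 3 ± 3i
Applying ICs: C₁ = 4, C₂ = -16/3
Particular solution: y = e^(3x)(4cos(3x) - (16/3)sin(3x))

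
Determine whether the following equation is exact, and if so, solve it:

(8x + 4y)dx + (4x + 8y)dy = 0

Verify exactness: ∂M/∂y = ∂N/∂x ✓
Find F(x,y) such that ∂F/∂x = M, ∂F/∂y = N
Solution: 4x² + 4xy + 4y² = C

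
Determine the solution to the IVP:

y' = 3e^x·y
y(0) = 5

General solution: y = Ce^(3e^x)
Applying IC y(0) = 5:
Particular solution: y = 5e^(3(e^x - 1))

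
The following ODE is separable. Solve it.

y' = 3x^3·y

Separating variables and integrating:
ln|y| = 3x^4/4 + C

General solution: y = Ce^(3x^4/4)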